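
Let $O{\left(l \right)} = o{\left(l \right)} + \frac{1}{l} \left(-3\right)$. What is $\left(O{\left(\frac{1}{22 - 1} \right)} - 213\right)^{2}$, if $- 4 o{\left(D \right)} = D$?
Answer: $\frac{537544225}{7056} \approx 76183.0$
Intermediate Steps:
$o{\left(D \right)} = - \frac{D}{4}$
$O{\left(l \right)} = - \frac{3}{l} - \frac{l}{4}$ ($O{\left(l \right)} = - \frac{l}{4} + \frac{1}{l} \left(-3\right) = - \frac{l}{4} - \frac{3}{l} = - \frac{3}{l} - \frac{l}{4}$)
$\left(O{\left(\frac{1}{22 - 1} \right)} - 213\right)^{2} = \left(\left(- \frac{3}{\frac{1}{22 - 1}} - \frac{1}{4 \left(22 - 1\right)}\right) - 213\right)^{2} = \left(\left(- \frac{3}{\frac{1}{21}} - \frac{1}{4 \cdot 21}\right) - 213\right)^{2} = \left(\left(- 3 \frac{1}{\frac{1}{21}} - \frac{1}{84}\right) - 213\right)^{2} = \left(\left(\left(-3\right) 21 - \frac{1}{84}\right) - 213\right)^{2} = \left(\left(-63 - \frac{1}{84}\right) - 213\right)^{2} = \left(- \frac{5293}{84} - 213\right)^{2} = \left(- \frac{23185}{84}\right)^{2} = \frac{537544225}{7056}$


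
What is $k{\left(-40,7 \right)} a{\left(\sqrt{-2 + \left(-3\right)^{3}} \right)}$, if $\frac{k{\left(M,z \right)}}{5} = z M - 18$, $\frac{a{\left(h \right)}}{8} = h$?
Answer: $- 11920 i \sqrt{29} \approx - 64191.0 i$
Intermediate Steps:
$a{\left(h \right)} = 8 h$
$k{\left(M,z \right)} = -90 + 5 M z$ ($k{\left(M,z \right)} = 5 \left(z M - 18\right) = 5 \left(M z - 18\right) = 5 \left(-18 + M z\right) = -90 + 5 M z$)
$k{\left(-40,7 \right)} a{\left(\sqrt{-2 + \left(-3\right)^{3}} \right)} = \left(-90 + 5 \left(-40\right) 7\right) 8 \sqrt{-2 + \left(-3\right)^{3}} = \left(-90 - 1400\right) 8 \sqrt{-2 - 27} = - 1490 \cdot 8 \sqrt{-29} = - 1490 \cdot 8 i \sqrt{29} = - 11920 i \sqrt{29}$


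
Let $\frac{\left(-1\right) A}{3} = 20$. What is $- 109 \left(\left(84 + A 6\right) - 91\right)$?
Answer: $40003$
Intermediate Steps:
$A = -60$ ($A = \left(-3\right) 20 = -60$)
$- 109 \left(\left(84 + A 6\right) - 91\right) = - 109 \left(\left(84 - 360\right) - 91\right) = - 109 \left(-276 - 91\right) = \left(-109\right) \left(-367\right) = 40003$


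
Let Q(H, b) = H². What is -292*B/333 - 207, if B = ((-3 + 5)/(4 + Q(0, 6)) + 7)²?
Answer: -9484/37 ≈ -256.32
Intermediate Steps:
B = 225/4 (B = ((-3 + 5)/(4 + 0²) + 7)² = (2/(4 + 0) + 7)² = (2/4 + 7)² = (2*(¼) + 7)² = (½ + 7)² = (15/2)² = 225/4 ≈ 56.250)
-292*B/333 - 207 = -16425/333 - 207 = -292*25/148 - 207 = -1825/37 - 207 = -9484/37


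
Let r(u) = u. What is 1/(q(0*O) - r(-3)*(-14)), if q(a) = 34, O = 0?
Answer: -⅛ ≈ -0.12500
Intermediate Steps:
1/(q(0*O) - r(-3)*(-14)) = 1/(34 - 1*(-3)*(-14)) = 1/(34 + 3*(-14)) = 1/(34 - 42) = 1/(-8) = -⅛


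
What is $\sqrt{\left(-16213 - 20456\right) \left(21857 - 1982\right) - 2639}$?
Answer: $i \sqrt{728799014} \approx 26996.0 i$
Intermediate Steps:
$\sqrt{\left(-16213 - 20456\right) \left(21857 - 1982\right) - 2639} = \sqrt{\left(-36669\right) 19875 - 2639} = \sqrt{-728796375 - 2639} = \sqrt{-728799014} = i \sqrt{728799014}$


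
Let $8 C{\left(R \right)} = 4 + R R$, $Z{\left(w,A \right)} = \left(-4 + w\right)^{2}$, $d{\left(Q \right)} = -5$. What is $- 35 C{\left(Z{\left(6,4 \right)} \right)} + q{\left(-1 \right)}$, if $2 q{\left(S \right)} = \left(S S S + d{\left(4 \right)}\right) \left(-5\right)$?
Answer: $- \frac{145}{2} \approx -72.5$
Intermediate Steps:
$q{\left(S \right)} = \frac{25}{2} - \frac{5 S^{3}}{2}$ ($q{\left(S \right)} = \frac{\left(S S S - 5\right) \left(-5\right)}{2} = \frac{\left(S^{2} S - 5\right) \left(-5\right)}{2} = \frac{\left(S^{3} - 5\right) \left(-5\right)}{2} = \frac{\left(-5 + S^{3}\right) \left(-5\right)}{2} = \frac{25 - 5 S^{3}}{2} = \frac{25}{2} - \frac{5 S^{3}}{2}$)
$C{\left(R \right)} = \frac{1}{2} + \frac{R^{2}}{8}$ ($C{\left(R \right)} = \frac{4 + R R}{8} = \frac{4 + R^{2}}{8} = \frac{1}{2} + \frac{R^{2}}{8}$)
$- 35 C{\left(Z{\left(6,4 \right)} \right)} + q{\left(-1 \right)} = - 35 \left(\frac{1}{2} + \frac{\left(\left(-4 + 6\right)^{2}\right)^{2}}{8}\right) + \left(\frac{25}{2} - \frac{5 \left(-1\right)^{3}}{2}\right) = - 35 \left(\frac{1}{2} + \frac{\left(2^{2}\right)^{2}}{8}\right) + \left(\frac{25}{2} - - \frac{5}{2}\right) = - 35 \left(\frac{1}{2} + \frac{4^{2}}{8}\right) + \left(\frac{25}{2} + \frac{5}{2}\right) = - 35 \left(\frac{1}{2} + \frac{1}{8} \cdot 16\right) + 15 = - 35 \left(\frac{1}{2} + 2\right) + 15 = \left(-35\right) \frac{5}{2} + 15 = - \frac{175}{2} + 15 = - \frac{145}{2}$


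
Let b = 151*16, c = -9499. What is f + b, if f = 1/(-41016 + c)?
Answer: 122044239/50515 ≈ 2416.0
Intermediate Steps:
f = -1/50515 (f = 1/(-41016 - 9499) = 1/(-50515) = -1/50515 ≈ -1.9796e-5)
b = 2416
f + b = -1/50515 + 2416 = 122044239/50515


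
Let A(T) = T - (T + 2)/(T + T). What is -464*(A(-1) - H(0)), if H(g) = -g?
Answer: 232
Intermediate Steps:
A(T) = T - (2 + T)/(2*T)
-464*(A(-1) - H(0)) = -464*((-1/2 - 1 - 1/(-1)) - (-1)*0) = -464*((-1/2 - 1 - 1*(-1)) - 1*0) = -464*((-1/2 - 1 + 1) + 0) = -464*(-1/2 + 0) = -464*(-1/2) = 232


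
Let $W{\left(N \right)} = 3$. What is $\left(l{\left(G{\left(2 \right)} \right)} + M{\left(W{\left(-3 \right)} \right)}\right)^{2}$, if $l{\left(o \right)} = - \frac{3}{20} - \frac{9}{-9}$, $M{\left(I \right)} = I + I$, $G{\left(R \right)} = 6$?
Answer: $\frac{18769}{400} \approx 46.922$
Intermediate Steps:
$M{\left(I \right)} = 2 I$
$l{\left(o \right)} = \frac{17}{20}$ ($l{\left(o \right)} = \left(-3\right) \frac{1}{20} - -1 = - \frac{3}{20} + 1 = \frac{17}{20}$)
$\left(l{\left(G{\left(2 \right)} \right)} + M{\left(W{\left(-3 \right)} \right)}\right)^{2} = \left(\frac{17}{20} + 2 \cdot 3\right)^{2} = \left(\frac{17}{20} + 6\right)^{2} = \left(\frac{137}{20}\right)^{2} = \frac{18769}{400}$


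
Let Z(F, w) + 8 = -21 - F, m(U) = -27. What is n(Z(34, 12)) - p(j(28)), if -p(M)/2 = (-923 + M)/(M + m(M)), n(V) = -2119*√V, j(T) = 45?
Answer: -878/9 - 6357*I*√7 ≈ -97.556 - 16819.0*I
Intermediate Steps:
Z(F, w) = -29 - F (Z(F, w) = -8 + (-21 - F) = -29 - F)
p(M) = -2*(-923 + M)/(-27 + M) (p(M) = -2*(-923 + M)/(M - 27) = -2*(-923 + M)/(-27 + M))
n(Z(34, 12)) - p(j(28)) = -2119*√(-29 - 1*34) - 2*(923 - 1*45)/(-27 + 45) = -2119*√(-29 - 34) - 2*(923 - 45)/18 = -6357*I*√7 - 2*878/18 = -6357*I*√7 - 1*878/9 = -6357*I*√7 - 878/9 = -878/9 - 6357*I*√7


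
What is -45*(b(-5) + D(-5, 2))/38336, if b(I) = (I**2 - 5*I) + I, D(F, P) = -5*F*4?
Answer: -6525/38336 ≈ -0.17021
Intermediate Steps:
D(F, P) = -20*F
b(I) = I**2 - 4*I
-45*(b(-5) + D(-5, 2))/38336 = -45*(-5*(-4 - 5) - 20*(-5))/38336 = -45*(-5*(-9) + 100)*(1/38336) = -45*(45 + 100)*(1/38336) = -45*145*(1/38336) = -6525*1/38336 = -6525/38336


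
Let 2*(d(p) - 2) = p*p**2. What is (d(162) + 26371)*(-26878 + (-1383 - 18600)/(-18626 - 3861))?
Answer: -1300720618483611/22487 ≈ -5.7843e+10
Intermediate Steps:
d(p) = 2 + p**3/2 (d(p) = 2 + (p*p**2)/2 = 2 + p**3/2)
(d(162) + 26371)*(-26878 + (-1383 - 18600)/(-18626 - 3861)) = ((2 + (1/2)*162**3) + 26371)*(-26878 + (-1383 - 18600)/(-18626 - 3861)) = ((2 + (1/2)*4251528) + 26371)*(-26878 - 19983/(-22487)) = ((2 + 2125764) + 26371)*(-26878 - 19983*(-1/22487)) = (2125766 + 26371)*(-26878 + 19983/22487) = 2152137*(-604385603/22487) = -1300720618483611/22487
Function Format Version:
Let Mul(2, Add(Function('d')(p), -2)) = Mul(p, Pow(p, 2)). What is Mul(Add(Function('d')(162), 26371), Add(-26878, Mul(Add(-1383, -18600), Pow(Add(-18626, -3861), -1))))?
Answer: Rational(-1300720618483611, 22487) ≈ -5.7843e+10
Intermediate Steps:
Function('d')(p) = Add(2, Mul(Rational(1, 2), Pow(p, 3))) (Function('d')(p) = Add(2, Mul(Rational(1, 2), Mul(p, Pow(p, 2)))) = Add(2, Mul(Rational(1, 2), Pow(p, 3))))
Mul(Add(Function('d')(162), 26371), Add(-26878, Mul(Add(-1383, -18600), Pow(Add(-18626, -3861), -1)))) = Mul(Add(Add(2, Mul(Rational(1, 2), Pow(162, 3))), 26371), Add(-26878, Mul(Add(-1383, -18600), Pow(Add(-18626, -3861), -1)))) = Mul(Add(Add(2, Mul(Rational(1, 2), 4251528)), 26371), Add(-26878, Mul(-19983, Pow(-22487, -1)))) = Mul(Add(Add(2, 2125764), 26371), Add(-26878, Mul(-19983, Rational(-1, 22487)))) = Mul(Add(2125766, 26371), Add(-26878, Rational(19983, 22487))) = Mul(2152137, Rational(-604385603, 22487)) = Rational(-1300720618483611, 22487)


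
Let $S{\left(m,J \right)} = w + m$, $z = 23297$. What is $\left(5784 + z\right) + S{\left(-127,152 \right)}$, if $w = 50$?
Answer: $29004$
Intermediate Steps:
$S{\left(m,J \right)} = 50 + m$
$\left(5784 + z\right) + S{\left(-127,152 \right)} = \left(5784 + 23297\right) + \left(50 - 127\right) = 29081 - 77 = 29004$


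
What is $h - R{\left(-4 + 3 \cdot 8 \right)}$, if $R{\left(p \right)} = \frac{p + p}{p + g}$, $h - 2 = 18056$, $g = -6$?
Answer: $\frac{126386}{7} \approx 18055.0$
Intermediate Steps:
$h = 18058$ ($h = 2 + 18056 = 18058$)
$R{\left(p \right)} = \frac{2 p}{-6 + p}$ ($R{\left(p \right)} = \frac{p + p}{p - 6} = \frac{2 p}{-6 + p}$)
$h - R{\left(-4 + 3 \cdot 8 \right)} = 18058 - \frac{2 \left(-4 + 3 \cdot 8\right)}{-6 + \left(-4 + 3 \cdot 8\right)} = 18058 - \frac{2 \left(-4 + 24\right)}{-6 + \left(-4 + 24\right)} = 18058 - 2 \cdot 20 \frac{1}{-6 + 20} = 18058 - 2 \cdot 20 \cdot \frac{1}{14} = 18058 - \frac{20}{7} = \frac{126386}{7}$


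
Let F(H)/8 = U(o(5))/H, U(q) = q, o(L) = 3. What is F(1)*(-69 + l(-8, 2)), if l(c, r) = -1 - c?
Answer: -1488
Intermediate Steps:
F(H) = 24/H (F(H) = 8*(3/H) = 24/H)
F(1)*(-69 + l(-8, 2)) = (24/1)*(-69 + (-1 - 1*(-8))) = (24*1)*(-69 + (-1 + 8)) = 24*(-69 + 7) = 24*(-62) = -1488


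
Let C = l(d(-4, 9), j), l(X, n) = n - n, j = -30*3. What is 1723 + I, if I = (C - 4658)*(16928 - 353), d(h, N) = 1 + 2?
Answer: -77204627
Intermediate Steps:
d(h, N) = 3
j = -90
l(X, n) = 0
C = 0
I = -77206350 (I = (0 - 4658)*(16928 - 353) = -4658*16575 = -77206350)
1723 + I = 1723 - 77206350 = -77204627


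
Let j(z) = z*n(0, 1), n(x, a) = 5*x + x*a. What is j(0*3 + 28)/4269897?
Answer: 0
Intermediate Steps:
n(x, a) = 5*x + a*x
j(z) = 0 (j(z) = z*(0*(5 + 1)) = z*(0*6) = z*0 = 0)
j(0*3 + 28)/4269897 = 0/4269897 = 0*(1/4269897) = 0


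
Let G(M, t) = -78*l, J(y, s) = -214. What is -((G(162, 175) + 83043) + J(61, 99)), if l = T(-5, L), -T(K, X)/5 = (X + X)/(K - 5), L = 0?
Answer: -82829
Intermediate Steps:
T(K, X) = -10*X/(-5 + K) (T(K, X) = -5*(X + X)/(K - 5) = -5*2*X/(-5 + K) = -10*X/(-5 + K))
l = 0 (l = -10*0/(-5 - 5) = -10*0/(-10) = -10*0*(-1/10) = 0)
G(M, t) = 0 (G(M, t) = -78*0 = 0)
-((G(162, 175) + 83043) + J(61, 99)) = -((0 + 83043) - 214) = -(83043 - 214) = -1*82829 = -82829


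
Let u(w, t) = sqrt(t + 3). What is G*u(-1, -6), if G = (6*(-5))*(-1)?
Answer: 30*I*sqrt(3) ≈ 51.962*I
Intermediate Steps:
G = 30 (G = -30*(-1) = 30)
u(w, t) = sqrt(3 + t)
G*u(-1, -6) = 30*sqrt(3 - 6) = 30*sqrt(-3) = 30*(I*sqrt(3)) = 30*I*sqrt(3)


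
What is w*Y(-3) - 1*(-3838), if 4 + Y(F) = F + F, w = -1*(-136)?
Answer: 2478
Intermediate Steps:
w = 136
Y(F) = -4 + 2*F (Y(F) = -4 + (F + F) = -4 + 2*F)
w*Y(-3) - 1*(-3838) = 136*(-4 + 2*(-3)) - 1*(-3838) = 136*(-4 - 6) + 3838 = 136*(-10) + 3838 = -1360 + 3838 = 2478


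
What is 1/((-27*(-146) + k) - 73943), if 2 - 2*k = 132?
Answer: -1/70066 ≈ -1.4272e-5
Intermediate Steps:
k = -65 (k = 1 - ½*132 = 1 - 66 = -65)
1/((-27*(-146) + k) - 73943) = 1/((-27*(-146) - 65) - 73943) = 1/((3942 - 65) - 73943) = 1/(3877 - 73943) = 1/(-70066) = -1/70066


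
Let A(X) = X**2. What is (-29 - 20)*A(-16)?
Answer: -12544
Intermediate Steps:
(-29 - 20)*A(-16) = (-29 - 20)*(-16)**2 = -49*256 = -12544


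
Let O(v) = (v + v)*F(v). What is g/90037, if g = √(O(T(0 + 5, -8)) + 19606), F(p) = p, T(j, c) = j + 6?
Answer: 2*√4962/90037 ≈ 0.0015647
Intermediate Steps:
T(j, c) = 6 + j
O(v) = 2*v² (O(v) = (v + v)*v = (2*v)*v = 2*v²)
g = 2*√4962 (g = √(2*(6 + (0 + 5))² + 19606) = √(2*(6 + 5)² + 19606) = √(2*11² + 19606) = √(2*121 + 19606) = √(242 + 19606) = √19848 = 2*√4962 ≈ 140.88)
g/90037 = (2*√4962)/90037 = (2*√4962)*(1/90037) = 2*√4962/90037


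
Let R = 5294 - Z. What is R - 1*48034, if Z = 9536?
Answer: -52276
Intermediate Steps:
R = -4242 (R = 5294 - 1*9536 = 5294 - 9536 = -4242)
R - 1*48034 = -4242 - 1*48034 = -4242 - 48034 = -52276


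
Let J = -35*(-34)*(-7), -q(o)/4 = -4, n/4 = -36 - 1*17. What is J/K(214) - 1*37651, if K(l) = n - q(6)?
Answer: -4288049/114 ≈ -37614.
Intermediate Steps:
n = -212 (n = 4*(-36 - 1*17) = 4*(-36 - 17) = 4*(-53) = -212)
q(o) = 16 (q(o) = -4*(-4) = 16)
K(l) = -228 (K(l) = -212 - 1*16 = -212 - 16 = -228)
J = -8330 (J = 1190*(-7) = -8330)
J/K(214) - 1*37651 = -8330/(-228) - 1*37651 = -8330*(-1/228) - 37651 = 4165/114 - 37651 = -4288049/114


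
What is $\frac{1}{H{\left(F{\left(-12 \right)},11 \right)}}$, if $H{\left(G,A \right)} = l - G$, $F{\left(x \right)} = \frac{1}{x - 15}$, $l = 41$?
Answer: $\frac{27}{1108} \approx 0.024368$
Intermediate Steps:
$F{\left(x \right)} = \frac{1}{-15 + x}$
$H{\left(G,A \right)} = 41 - G$
$\frac{1}{H{\left(F{\left(-12 \right)},11 \right)}} = \frac{1}{41 - \frac{1}{-15 - 12}} = \frac{1}{41 - \frac{1}{-27}} = \frac{1}{41 - - \frac{1}{27}} = \frac{1}{41 + \frac{1}{27}} = \frac{1}{\frac{1108}{27}} = \frac{27}{1108}$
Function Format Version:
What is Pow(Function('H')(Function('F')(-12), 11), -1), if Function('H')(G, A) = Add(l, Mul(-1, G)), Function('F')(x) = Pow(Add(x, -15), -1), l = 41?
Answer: Rational(27, 1108) ≈ 0.024368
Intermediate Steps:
Function('F')(x) = Pow(Add(-15, x), -1)
Function('H')(G, A) = Add(41, Mul(-1, G))
Pow(Function('H')(Function('F')(-12), 11), -1) = Pow(Add(41, Mul(-1, Pow(Add(-15, -12), -1))), -1) = Pow(Add(41, Mul(-1, Pow(-27, -1))), -1) = Pow(Add(41, Mul(-1, Rational(-1, 27))), -1) = Pow(Add(41, Rational(1, 27)), -1) = Pow(Rational(1108, 27), -1) = Rational(27, 1108)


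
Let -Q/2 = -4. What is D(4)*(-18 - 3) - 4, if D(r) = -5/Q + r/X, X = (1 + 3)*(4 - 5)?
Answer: 241/8 ≈ 30.125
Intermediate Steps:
Q = 8 (Q = -2*(-4) = 8)
X = -4 (X = 4*(-1) = -4)
D(r) = -5/8 - r/4 (D(r) = -5/8 + r/(-4) = -5*⅛ + r*(-¼) = -5/8 - r/4)
D(4)*(-18 - 3) - 4 = (-5/8 - ¼*4)*(-18 - 3) - 4 = (-5/8 - 1)*(-21) - 4 = -13/8*(-21) - 4 = 273/8 - 4 = 241/8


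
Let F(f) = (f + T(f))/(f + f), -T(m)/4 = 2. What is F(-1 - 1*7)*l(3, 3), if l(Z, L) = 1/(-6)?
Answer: -⅙ ≈ -0.16667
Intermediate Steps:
T(m) = -8 (T(m) = -4*2 = -8)
l(Z, L) = -⅙
F(f) = (-8 + f)/(2*f) (F(f) = (f - 8)/(f + f) = (-8 + f)/((2*f)) = (-8 + f)*(1/(2*f)) = (-8 + f)/(2*f))
F(-1 - 1*7)*l(3, 3) = ((-8 + (-1 - 1*7))/(2*(-1 - 1*7)))*(-⅙) = ((-8 + (-1 - 7))/(2*(-1 - 7)))*(-⅙) = ((½)*(-8 - 8)/(-8))*(-⅙) = ((½)*(-⅛)*(-16))*(-⅙) = 1*(-⅙) = -⅙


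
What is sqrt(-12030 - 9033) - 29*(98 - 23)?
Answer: -2175 + I*sqrt(21063) ≈ -2175.0 + 145.13*I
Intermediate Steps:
sqrt(-12030 - 9033) - 29*(98 - 23) = sqrt(-21063) - 29*75 = I*sqrt(21063) - 2175 = -2175 + I*sqrt(21063)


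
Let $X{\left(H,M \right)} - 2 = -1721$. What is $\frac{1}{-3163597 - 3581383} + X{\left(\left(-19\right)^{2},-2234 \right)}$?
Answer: $- \frac{11594620621}{6744980} \approx -1719.0$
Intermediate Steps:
$X{\left(H,M \right)} = -1719$ ($X{\left(H,M \right)} = 2 - 1721 = -1719$)
$\frac{1}{-3163597 - 3581383} + X{\left(\left(-19\right)^{2},-2234 \right)} = \frac{1}{-3163597 - 3581383} - 1719 = \frac{1}{-6744980} - 1719 = - \frac{1}{6744980} - 1719 = - \frac{11594620621}{6744980}$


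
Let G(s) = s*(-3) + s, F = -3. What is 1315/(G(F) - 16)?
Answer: -263/2 ≈ -131.50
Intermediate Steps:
G(s) = -2*s (G(s) = -3*s + s = -2*s)
1315/(G(F) - 16) = 1315/(-2*(-3) - 16) = 1315/(6 - 16) = 1315/(-10) = -1/10*1315 = -263/2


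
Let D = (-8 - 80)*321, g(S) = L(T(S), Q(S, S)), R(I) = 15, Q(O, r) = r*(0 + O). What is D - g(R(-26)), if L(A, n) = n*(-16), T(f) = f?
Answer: -24648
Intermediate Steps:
Q(O, r) = O*r (Q(O, r) = r*O = O*r)
L(A, n) = -16*n
g(S) = -16*S² (g(S) = -16*S*S = -16*S²)
D = -28248 (D = -88*321 = -28248)
D - g(R(-26)) = -28248 - (-16)*15² = -28248 - (-16)*225 = -28248 - 1*(-3600) = -28248 + 3600 = -24648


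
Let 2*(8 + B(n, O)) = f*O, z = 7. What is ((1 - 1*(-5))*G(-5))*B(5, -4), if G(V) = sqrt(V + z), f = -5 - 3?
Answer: 48*sqrt(2) ≈ 67.882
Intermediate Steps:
f = -8
G(V) = sqrt(7 + V) (G(V) = sqrt(V + 7) = sqrt(7 + V))
B(n, O) = -8 - 4*O (B(n, O) = -8 + (-8*O)/2 = -8 - 4*O)
((1 - 1*(-5))*G(-5))*B(5, -4) = ((1 - 1*(-5))*sqrt(7 - 5))*(-8 - 4*(-4)) = ((1 + 5)*sqrt(2))*(-8 + 16) = (6*sqrt(2))*8 = 48*sqrt(2)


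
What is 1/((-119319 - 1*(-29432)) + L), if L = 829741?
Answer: 1/739854 ≈ 1.3516e-6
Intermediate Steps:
1/((-119319 - 1*(-29432)) + L) = 1/((-119319 - 1*(-29432)) + 829741) = 1/((-119319 + 29432) + 829741) = 1/(-89887 + 829741) = 1/739854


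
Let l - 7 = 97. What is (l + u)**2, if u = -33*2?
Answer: 1444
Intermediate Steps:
l = 104 (l = 7 + 97 = 104)
u = -66
(l + u)**2 = (104 - 66)**2 = 38**2 = 1444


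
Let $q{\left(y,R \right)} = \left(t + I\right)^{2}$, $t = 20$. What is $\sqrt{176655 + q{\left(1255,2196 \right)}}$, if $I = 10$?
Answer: $\sqrt{177555} \approx 421.37$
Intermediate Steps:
$q{\left(y,R \right)} = 900$ ($q{\left(y,R \right)} = \left(20 + 10\right)^{2} = 30^{2} = 900$)
$\sqrt{176655 + q{\left(1255,2196 \right)}} = \sqrt{176655 + 900} = \sqrt{177555}$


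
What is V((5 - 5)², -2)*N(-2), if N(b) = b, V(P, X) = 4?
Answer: -8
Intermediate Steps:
V((5 - 5)², -2)*N(-2) = 4*(-2) = -8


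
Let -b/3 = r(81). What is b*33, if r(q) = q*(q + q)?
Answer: -1299078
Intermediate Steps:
r(q) = 2*q**2 (r(q) = q*(2*q) = 2*q**2)
b = -39366 (b = -6*81**2 = -6*6561 = -3*13122 = -39366)
b*33 = -39366*33 = -1299078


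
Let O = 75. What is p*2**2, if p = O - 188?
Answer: -452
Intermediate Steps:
p = -113 (p = 75 - 188 = -113)
p*2**2 = -113*2**2 = -113*4 = -452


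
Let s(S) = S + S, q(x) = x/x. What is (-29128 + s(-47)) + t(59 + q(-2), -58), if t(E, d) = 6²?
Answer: -29186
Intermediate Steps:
q(x) = 1
t(E, d) = 36
s(S) = 2*S
(-29128 + s(-47)) + t(59 + q(-2), -58) = (-29128 + 2*(-47)) + 36 = (-29128 - 94) + 36 = -29222 + 36 = -29186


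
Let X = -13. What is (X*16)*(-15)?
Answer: 3120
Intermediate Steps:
(X*16)*(-15) = -13*16*(-15) = -208*(-15) = 3120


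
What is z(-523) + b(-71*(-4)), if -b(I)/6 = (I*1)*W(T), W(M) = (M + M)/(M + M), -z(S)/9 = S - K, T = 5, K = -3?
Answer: 2976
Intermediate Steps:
z(S) = -27 - 9*S (z(S) = -9*(S - 1*(-3)) = -9*(S + 3) = -9*(3 + S) = -27 - 9*S)
W(M) = 1 (W(M) = (2*M)/((2*M)) = (2*M)*(1/(2*M)) = 1)
b(I) = -6*I (b(I) = -6*I*1 = -6*I)
z(-523) + b(-71*(-4)) = (-27 - 9*(-523)) - (-426)*(-4) = (-27 + 4707) - 6*284 = 4680 - 1704 = 2976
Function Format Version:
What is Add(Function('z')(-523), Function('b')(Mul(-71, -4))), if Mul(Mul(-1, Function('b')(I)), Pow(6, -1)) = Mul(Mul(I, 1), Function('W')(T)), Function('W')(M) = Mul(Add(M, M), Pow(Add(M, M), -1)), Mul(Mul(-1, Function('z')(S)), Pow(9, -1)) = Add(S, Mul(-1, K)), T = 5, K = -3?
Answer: 2976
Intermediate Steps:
Function('z')(S) = Add(-27, Mul(-9, S)) (Function('z')(S) = Mul(-9, Add(S, Mul(-1, -3))) = Mul(-9, Add(S, 3)) = Mul(-9, Add(3, S)) = Add(-27, Mul(-9, S)))
Function('W')(M) = 1 (Function('W')(M) = Mul(Mul(2, M), Pow(Mul(2, M), -1)) = Mul(Mul(2, M), Mul(Rational(1, 2), Pow(M, -1))) = 1)
Function('b')(I) = Mul(-6, I) (Function('b')(I) = Mul(-6, Mul(Mul(I, 1), 1)) = Mul(-6, Mul(I, 1)) = Mul(-6, I))
Add(Function('z')(-523), Function('b')(Mul(-71, -4))) = Add(Add(-27, Mul(-9, -523)), Mul(-6, Mul(-71, -4))) = Add(Add(-27, 4707), Mul(-6, 284)) = Add(4680, -1704) = 2976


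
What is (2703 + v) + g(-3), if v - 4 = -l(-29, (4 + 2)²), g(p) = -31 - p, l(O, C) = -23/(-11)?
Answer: 29446/11 ≈ 2676.9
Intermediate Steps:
l(O, C) = 23/11 (l(O, C) = -23*(-1/11) = 23/11)
v = 21/11 (v = 4 - 1*23/11 = 4 - 23/11 = 21/11 ≈ 1.9091)
(2703 + v) + g(-3) = (2703 + 21/11) + (-31 - 1*(-3)) = 29754/11 + (-31 + 3) = 29754/11 - 28 = 29446/11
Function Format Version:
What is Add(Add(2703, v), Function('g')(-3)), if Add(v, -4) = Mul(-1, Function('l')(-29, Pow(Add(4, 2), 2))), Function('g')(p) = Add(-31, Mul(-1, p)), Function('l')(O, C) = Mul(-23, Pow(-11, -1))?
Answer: Rational(29446, 11) ≈ 2676.9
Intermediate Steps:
Function('l')(O, C) = Rational(23, 11) (Function('l')(O, C) = Mul(-23, Rational(-1, 11)) = Rational(23, 11))
v = Rational(21, 11) (v = Add(4, Mul(-1, Rational(23, 11))) = Add(4, Rational(-23, 11)) = Rational(21, 11) ≈ 1.9091)
Add(Add(2703, v), Function('g')(-3)) = Add(Add(2703, Rational(21, 11)), Add(-31, Mul(-1, -3))) = Add(Rational(29754, 11), Add(-31, 3)) = Add(Rational(29754, 11), -28) = Rational(29446, 11)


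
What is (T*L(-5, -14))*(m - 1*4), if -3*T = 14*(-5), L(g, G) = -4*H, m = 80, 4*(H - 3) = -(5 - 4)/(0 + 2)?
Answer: -61180/3 ≈ -20393.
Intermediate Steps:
H = 23/8 (H = 3 + (-(5 - 4)/(0 + 2))/4 = 3 + (-1/2)/4 = 3 + (-1*1/2)/4 = 3 + (1/4)*(-1/2) = 3 - 1/8 = 23/8 ≈ 2.8750)
L(g, G) = -23/2 (L(g, G) = -4*23/8 = -23/2)
T = 70/3 (T = -14*(-5)/3 = -1/3*(-70) = 70/3 ≈ 23.333)
(T*L(-5, -14))*(m - 1*4) = ((70/3)*(-23/2))*(80 - 1*4) = -805*(80 - 4)/3 = -805/3*76 = -61180/3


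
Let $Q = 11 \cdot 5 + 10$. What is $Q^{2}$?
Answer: $4225$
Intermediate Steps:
$Q = 65$ ($Q = 55 + 10 = 65$)
$Q^{2} = 65^{2} = 4225$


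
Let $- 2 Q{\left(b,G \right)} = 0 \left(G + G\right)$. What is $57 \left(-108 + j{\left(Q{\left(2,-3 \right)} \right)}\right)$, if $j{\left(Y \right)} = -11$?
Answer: $-6783$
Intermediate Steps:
$Q{\left(b,G \right)} = 0$ ($Q{\left(b,G \right)} = - \frac{0 \left(G + G\right)}{2} = - \frac{0 \cdot 2 G}{2} = \left(- \frac{1}{2}\right) 0 = 0$)
$57 \left(-108 + j{\left(Q{\left(2,-3 \right)} \right)}\right) = 57 \left(-108 - 11\right) = 57 \left(-119\right) = -6783$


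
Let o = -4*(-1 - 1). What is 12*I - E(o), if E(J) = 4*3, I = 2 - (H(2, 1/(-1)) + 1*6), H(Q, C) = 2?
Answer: -84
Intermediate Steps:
o = 8 (o = -4*(-2) = 8)
I = -6 (I = 2 - (2 + 1*6) = 2 - (2 + 6) = 2 - 1*8 = 2 - 8 = -6)
E(J) = 12
12*I - E(o) = 12*(-6) - 1*12 = -72 - 12 = -84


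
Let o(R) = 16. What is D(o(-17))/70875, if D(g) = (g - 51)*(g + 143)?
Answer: -53/675 ≈ -0.078519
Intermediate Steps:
D(g) = (-51 + g)*(143 + g)
D(o(-17))/70875 = (-7293 + 16**2 + 92*16)/70875 = (-7293 + 256 + 1472)*(1/70875) = -5565*1/70875 = -53/675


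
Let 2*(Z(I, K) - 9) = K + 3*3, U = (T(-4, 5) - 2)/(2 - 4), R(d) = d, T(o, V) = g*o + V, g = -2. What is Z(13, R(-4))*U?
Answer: -253/4 ≈ -63.250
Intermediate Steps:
T(o, V) = V - 2*o (T(o, V) = -2*o + V = V - 2*o)
U = -11/2 (U = ((5 - 2*(-4)) - 2)/(2 - 4) = ((5 + 8) - 2)/(-2) = (13 - 2)*(-½) = 11*(-½) = -11/2 ≈ -5.5000)
Z(I, K) = 27/2 + K/2 (Z(I, K) = 9 + (K + 3*3)/2 = 9 + (K + 9)/2 = 9 + (9 + K)/2 = 9 + (9/2 + K/2) = 27/2 + K/2)
Z(13, R(-4))*U = (27/2 + (½)*(-4))*(-11/2) = (27/2 - 2)*(-11/2) = (23/2)*(-11/2) = -253/4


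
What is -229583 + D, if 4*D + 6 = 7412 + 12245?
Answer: -898681/4 ≈ -2.2467e+5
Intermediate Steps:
D = 19651/4 (D = -3/2 + (7412 + 12245)/4 = -3/2 + (¼)*19657 = -3/2 + 19657/4 = 19651/4 ≈ 4912.8)
-229583 + D = -229583 + 19651/4 = -898681/4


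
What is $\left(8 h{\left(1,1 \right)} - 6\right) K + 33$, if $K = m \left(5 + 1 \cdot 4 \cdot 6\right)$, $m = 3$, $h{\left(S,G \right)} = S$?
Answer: $207$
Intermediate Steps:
$K = 87$ ($K = 3 \left(5 + 1 \cdot 4 \cdot 6\right) = 3 \left(5 + 1 \cdot 24\right) = 3 \left(5 + 24\right) = 3 \cdot 29 = 87$)
$\left(8 h{\left(1,1 \right)} - 6\right) K + 33 = \left(8 \cdot 1 - 6\right) 87 + 33 = \left(8 - 6\right) 87 + 33 = 2 \cdot 87 + 33 = 174 + 33 = 207$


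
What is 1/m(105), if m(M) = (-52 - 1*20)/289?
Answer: -289/72 ≈ -4.0139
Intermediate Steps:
m(M) = -72/289 (m(M) = (-52 - 20)*(1/289) = -72*1/289 = -72/289)
1/m(105) = 1/(-72/289) = -289/72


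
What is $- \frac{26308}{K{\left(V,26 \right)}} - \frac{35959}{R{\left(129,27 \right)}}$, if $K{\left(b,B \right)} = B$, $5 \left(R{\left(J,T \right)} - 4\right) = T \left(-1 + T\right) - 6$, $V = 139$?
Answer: $- \frac{11755599}{9308} \approx -1263.0$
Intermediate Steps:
$R{\left(J,T \right)} = \frac{14}{5} + \frac{T \left(-1 + T\right)}{5}$ ($R{\left(J,T \right)} = 4 + \frac{T \left(-1 + T\right) - 6}{5} = 4 + \frac{-6 + T \left(-1 + T\right)}{5} = 4 + \left(- \frac{6}{5} + \frac{T \left(-1 + T\right)}{5}\right) = \frac{14}{5} + \frac{T \left(-1 + T\right)}{5}$)
$- \frac{26308}{K{\left(V,26 \right)}} - \frac{35959}{R{\left(129,27 \right)}} = - \frac{26308}{26} - \frac{35959}{\frac{14}{5} - \frac{27}{5} + \frac{27^{2}}{5}} = \left(-26308\right) \frac{1}{26} - \frac{35959}{\frac{14}{5} - \frac{27}{5} + \frac{1}{5} \cdot 729} = - \frac{13154}{13} - \frac{35959}{\frac{14}{5} - \frac{27}{5} + \frac{729}{5}} = - \frac{13154}{13} - \frac{35959}{\frac{716}{5}} = - \frac{13154}{13} - \frac{179795}{716} = - \frac{11755599}{9308}$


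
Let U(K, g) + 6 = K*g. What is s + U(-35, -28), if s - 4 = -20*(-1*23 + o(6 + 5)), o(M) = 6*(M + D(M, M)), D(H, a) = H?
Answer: -1202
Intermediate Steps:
o(M) = 12*M (o(M) = 6*(M + M) = 6*(2*M) = 12*M)
U(K, g) = -6 + K*g
s = -2176 (s = 4 - 20*(-1*23 + 12*(6 + 5)) = 4 - 20*(-23 + 12*11) = 4 - 20*(-23 + 132) = 4 - 20*109 = 4 - 2180 = -2176)
s + U(-35, -28) = -2176 + (-6 - 35*(-28)) = -2176 + (-6 + 980) = -2176 + 974 = -1202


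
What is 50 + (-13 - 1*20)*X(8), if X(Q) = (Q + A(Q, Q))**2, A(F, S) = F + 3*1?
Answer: -11863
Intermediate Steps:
A(F, S) = 3 + F (A(F, S) = F + 3 = 3 + F)
X(Q) = (3 + 2*Q)**2 (X(Q) = (Q + (3 + Q))**2 = (3 + 2*Q)**2)
50 + (-13 - 1*20)*X(8) = 50 + (-13 - 1*20)*(3 + 2*8)**2 = 50 + (-13 - 20)*(3 + 16)**2 = 50 - 33*19**2 = 50 - 33*361 = 50 - 11913 = -11863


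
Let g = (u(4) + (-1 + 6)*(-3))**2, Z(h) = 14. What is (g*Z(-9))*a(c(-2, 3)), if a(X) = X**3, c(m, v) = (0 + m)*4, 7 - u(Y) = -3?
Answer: -179200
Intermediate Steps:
u(Y) = 10 (u(Y) = 7 - 1*(-3) = 7 + 3 = 10)
c(m, v) = 4*m (c(m, v) = m*4 = 4*m)
g = 25 (g = (10 + (-1 + 6)*(-3))**2 = (10 + 5*(-3))**2 = (10 - 15)**2 = (-5)**2 = 25)
(g*Z(-9))*a(c(-2, 3)) = (25*14)*(4*(-2))**3 = 350*(-8)**3 = 350*(-512) = -179200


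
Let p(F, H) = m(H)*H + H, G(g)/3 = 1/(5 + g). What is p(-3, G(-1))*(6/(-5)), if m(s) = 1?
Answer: -9/5 ≈ -1.8000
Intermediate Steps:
G(g) = 3/(5 + g)
p(F, H) = 2*H (p(F, H) = 1*H + H = H + H = 2*H)
p(-3, G(-1))*(6/(-5)) = (2*(3/(5 - 1)))*(6/(-5)) = (2*(3/4))*(6*(-⅕)) = (2*(3*(¼)))*(-6/5) = (2*(¾))*(-6/5) = (3/2)*(-6/5) = -9/5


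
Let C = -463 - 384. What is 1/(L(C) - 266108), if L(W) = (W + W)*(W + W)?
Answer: 1/2603528 ≈ 3.8409e-7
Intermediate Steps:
C = -847
L(W) = 4*W**2 (L(W) = (2*W)*(2*W) = 4*W**2)
1/(L(C) - 266108) = 1/(4*(-847)**2 - 266108) = 1/(4*717409 - 266108) = 1/(2869636 - 266108) = 1/2603528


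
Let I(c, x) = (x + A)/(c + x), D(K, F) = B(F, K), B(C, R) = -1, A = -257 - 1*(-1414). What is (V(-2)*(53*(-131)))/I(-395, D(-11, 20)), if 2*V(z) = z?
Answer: -687357/289 ≈ -2378.4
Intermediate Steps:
A = 1157 (A = -257 + 1414 = 1157)
D(K, F) = -1
V(z) = z/2
I(c, x) = (1157 + x)/(c + x) (I(c, x) = (x + 1157)/(c + x) = (1157 + x)/(c + x))
(V(-2)*(53*(-131)))/I(-395, D(-11, 20)) = (((½)*(-2))*(53*(-131)))/(((1157 - 1)/(-395 - 1))) = (-1*(-6943))/((1156/(-396))) = 6943/((-1/396*1156)) = 6943/(-289/99) = 6943*(-99/289) = -687357/289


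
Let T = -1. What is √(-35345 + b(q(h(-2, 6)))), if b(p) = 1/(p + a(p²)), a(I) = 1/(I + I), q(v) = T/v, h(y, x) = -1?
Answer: I*√318099/3 ≈ 188.0*I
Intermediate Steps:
q(v) = -1/v
a(I) = 1/(2*I)
b(p) = 1/(p + 1/(2*p²)) (b(p) = 1/(p + 1/(2*(p²))) = 1/(p + 1/(2*p²)))
√(-35345 + b(q(h(-2, 6)))) = √(-35345 + 2*(-1/(-1))²/(1 + 2*(-1/(-1))³)) = √(-35345 + 2*(-1*(-1))²/(1 + 2*(-1*(-1))³)) = √(-35345 + 2*1²/(1 + 2*1³)) = √(-35345 + 2*1/(1 + 2*1)) = √(-35345 + 2*1/(1 + 2)) = √(-35345 + 2*1/3) = √(-35345 + 2*1*(⅓)) = √(-35345 + ⅔) = √(-106033/3) = I*√318099/3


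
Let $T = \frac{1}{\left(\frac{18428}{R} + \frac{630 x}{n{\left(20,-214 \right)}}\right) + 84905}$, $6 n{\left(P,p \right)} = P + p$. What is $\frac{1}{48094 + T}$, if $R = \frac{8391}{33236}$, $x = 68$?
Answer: $\frac{127437942391}{6129000402166681} \approx 2.0793 \cdot 10^{-5}$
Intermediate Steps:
$n{\left(P,p \right)} = \frac{P}{6} + \frac{p}{6}$ ($n{\left(P,p \right)} = \frac{P + p}{6} = \frac{P}{6} + \frac{p}{6}$)
$R = \frac{8391}{33236}$ ($R = 8391 \cdot \frac{1}{33236} = \frac{8391}{33236} \approx 0.25247$)
$T = \frac{813927}{127437942391}$ ($T = \frac{1}{\left(\frac{18428}{\frac{8391}{33236}} + \frac{630 \cdot 68}{\frac{1}{6} \cdot 20 + \frac{1}{6} \left(-214\right)}\right) + 84905} = \frac{1}{\left(18428 \cdot \frac{33236}{8391} + \frac{42840}{\frac{10}{3} - \frac{107}{3}}\right) + 84905} = \frac{1}{\left(\frac{612473008}{8391} + \frac{42840}{- \frac{97}{3}}\right) + 84905} = \frac{1}{\left(\frac{612473008}{8391} + 42840 \left(- \frac{3}{97}\right)\right) + 84905} = \frac{1}{\left(\frac{612473008}{8391} - \frac{128520}{97}\right) + 84905} = \frac{1}{\frac{58331470456}{813927} + 84905} = \frac{1}{\frac{127437942391}{813927}} = \frac{813927}{127437942391} \approx 6.3869 \cdot 10^{-6}$)
$\frac{1}{48094 + T} = \frac{1}{48094 + \frac{813927}{127437942391}} = \frac{1}{\frac{6129000402166681}{127437942391}} = \frac{127437942391}{6129000402166681}$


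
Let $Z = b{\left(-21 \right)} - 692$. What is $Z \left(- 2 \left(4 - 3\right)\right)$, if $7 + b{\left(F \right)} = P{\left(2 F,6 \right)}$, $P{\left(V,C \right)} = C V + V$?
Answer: $1986$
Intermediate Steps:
$P{\left(V,C \right)} = V + C V$
$b{\left(F \right)} = -7 + 14 F$ ($b{\left(F \right)} = -7 + 2 F \left(1 + 6\right) = -7 + 2 F 7 = -7 + 14 F$)
$Z = -993$ ($Z = \left(-7 + 14 \left(-21\right)\right) - 692 = \left(-7 - 294\right) - 692 = -301 - 692 = -993$)
$Z \left(- 2 \left(4 - 3\right)\right) = - 993 \left(- 2 \left(4 - 3\right)\right) = - 993 \left(\left(-2\right) 1\right) = \left(-993\right) \left(-2\right) = 1986$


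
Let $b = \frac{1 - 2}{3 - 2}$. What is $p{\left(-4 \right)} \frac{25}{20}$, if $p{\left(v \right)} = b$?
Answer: $- \frac{5}{4} \approx -1.25$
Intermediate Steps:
$b = -1$ ($b = - 1^{-1} = \left(-1\right) 1 = -1$)
$p{\left(v \right)} = -1$
$p{\left(-4 \right)} \frac{25}{20} = - \frac{25}{20} = \left(-1\right) \frac{5}{4} = - \frac{5}{4}$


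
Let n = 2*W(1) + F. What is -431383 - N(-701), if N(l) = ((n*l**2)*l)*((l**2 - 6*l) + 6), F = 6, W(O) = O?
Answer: 1365798810711921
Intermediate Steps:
n = 8 (n = 2*1 + 6 = 2 + 6 = 8)
N(l) = 8*l**3*(6 + l**2 - 6*l) (N(l) = ((8*l**2)*l)*((l**2 - 6*l) + 6) = (8*l**3)*(6 + l**2 - 6*l) = 8*l**3*(6 + l**2 - 6*l))
-431383 - N(-701) = -431383 - 8*(-701)**3*(6 + (-701)**2 - 6*(-701)) = -431383 - 8*(-344472101)*(6 + 491401 + 4206) = -431383 - 8*(-344472101)*495613 = -431383 - 1*(-1365798811143304) = -431383 + 1365798811143304 = 1365798810711921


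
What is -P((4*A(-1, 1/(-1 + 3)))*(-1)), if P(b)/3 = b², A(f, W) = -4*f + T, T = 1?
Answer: -1200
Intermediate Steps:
A(f, W) = 1 - 4*f (A(f, W) = -4*f + 1 = 1 - 4*f)
P(b) = 3*b²
-P((4*A(-1, 1/(-1 + 3)))*(-1)) = -3*((4*(1 - 4*(-1)))*(-1))² = -3*((4*(1 + 4))*(-1))² = -3*((4*5)*(-1))² = -3*(20*(-1))² = -3*(-20)² = -3*400 = -1*1200 = -1200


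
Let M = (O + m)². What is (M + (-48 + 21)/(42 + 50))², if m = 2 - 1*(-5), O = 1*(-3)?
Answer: 2088025/8464 ≈ 246.69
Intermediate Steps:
O = -3
m = 7 (m = 2 + 5 = 7)
M = 16 (M = (-3 + 7)² = 4² = 16)
(M + (-48 + 21)/(42 + 50))² = (16 + (-48 + 21)/(42 + 50))² = (16 - 27/92)² = (1445/92)² = 2088025/8464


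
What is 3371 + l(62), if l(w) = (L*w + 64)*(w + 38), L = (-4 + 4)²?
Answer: 9771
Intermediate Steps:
L = 0 (L = 0² = 0)
l(w) = 2432 + 64*w (l(w) = (0*w + 64)*(w + 38) = (0 + 64)*(38 + w) = 64*(38 + w) = 2432 + 64*w)
3371 + l(62) = 3371 + (2432 + 64*62) = 3371 + (2432 + 3968) = 3371 + 6400 = 9771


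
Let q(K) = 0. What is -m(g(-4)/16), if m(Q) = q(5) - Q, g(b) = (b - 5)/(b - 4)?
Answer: 9/128 ≈ 0.070313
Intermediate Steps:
g(b) = (-5 + b)/(-4 + b)
m(Q) = -Q (m(Q) = 0 - Q = -Q)
-m(g(-4)/16) = -(-1)*((-5 - 4)/(-4 - 4))/16 = -(-1)*(-9/(-8))*(1/16) = -(-1)*-⅛*(-9)*(1/16) = -(-1)*(9/8)*(1/16) = -(-1)*9/128 = -1*(-9/128) = 9/128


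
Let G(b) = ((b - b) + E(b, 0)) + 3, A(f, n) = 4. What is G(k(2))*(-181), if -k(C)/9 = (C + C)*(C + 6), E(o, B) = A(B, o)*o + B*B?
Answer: 207969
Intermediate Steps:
E(o, B) = B² + 4*o (E(o, B) = 4*o + B*B = 4*o + B² = B² + 4*o)
k(C) = -18*C*(6 + C) (k(C) = -9*(C + C)*(C + 6) = -9*2*C*(6 + C) = -18*C*(6 + C))
G(b) = 3 + 4*b (G(b) = ((b - b) + (0² + 4*b)) + 3 = (0 + (0 + 4*b)) + 3 = (0 + 4*b) + 3 = 4*b + 3 = 3 + 4*b)
G(k(2))*(-181) = (3 + 4*(-18*2*(6 + 2)))*(-181) = (3 + 4*(-18*2*8))*(-181) = (3 + 4*(-288))*(-181) = (3 - 1152)*(-181) = -1149*(-181) = 207969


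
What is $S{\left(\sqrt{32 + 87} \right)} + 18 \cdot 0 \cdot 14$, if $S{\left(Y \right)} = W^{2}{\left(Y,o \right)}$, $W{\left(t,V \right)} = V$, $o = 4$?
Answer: $16$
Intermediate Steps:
$S{\left(Y \right)} = 16$ ($S{\left(Y \right)} = 4^{2} = 16$)
$S{\left(\sqrt{32 + 87} \right)} + 18 \cdot 0 \cdot 14 = 16 + 18 \cdot 0 \cdot 14 = 16 + 0 \cdot 14 = 16 + 0 = 16$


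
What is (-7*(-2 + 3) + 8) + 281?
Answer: 282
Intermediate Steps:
(-7*(-2 + 3) + 8) + 281 = (-7*1 + 8) + 281 = (-7 + 8) + 281 = 1 + 281 = 282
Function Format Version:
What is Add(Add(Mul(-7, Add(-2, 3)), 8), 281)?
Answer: 282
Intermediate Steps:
Add(Add(Mul(-7, Add(-2, 3)), 8), 281) = Add(Add(Mul(-7, 1), 8), 281) = Add(Add(-7, 8), 281) = Add(1, 281) = 282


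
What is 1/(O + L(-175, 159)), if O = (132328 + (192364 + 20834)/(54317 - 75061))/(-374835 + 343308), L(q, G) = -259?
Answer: -326998044/86064892813 ≈ -0.0037994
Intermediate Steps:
O = -1372399417/326998044 (O = (132328 + 213198/(-20744))/(-31527) = (132328 + 213198*(-1/20744))*(-1/31527) = (132328 - 106599/10372)*(-1/31527) = (1372399417/10372)*(-1/31527) = -1372399417/326998044 ≈ -4.1970)
1/(O + L(-175, 159)) = 1/(-1372399417/326998044 - 259) = 1/(-86064892813/326998044) = -326998044/86064892813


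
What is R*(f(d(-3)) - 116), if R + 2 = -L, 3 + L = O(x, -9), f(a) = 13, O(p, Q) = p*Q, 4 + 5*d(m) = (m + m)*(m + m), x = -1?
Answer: 824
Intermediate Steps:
d(m) = -⅘ + 4*m²/5 (d(m) = -⅘ + ((m + m)*(m + m))/5 = -⅘ + ((2*m)*(2*m))/5 = -⅘ + (4*m²)/5 = -⅘ + 4*m²/5)
O(p, Q) = Q*p
L = 6 (L = -3 - 9*(-1) = -3 + 9 = 6)
R = -8 (R = -2 - 1*6 = -2 - 6 = -8)
R*(f(d(-3)) - 116) = -8*(13 - 116) = -8*(-103) = 824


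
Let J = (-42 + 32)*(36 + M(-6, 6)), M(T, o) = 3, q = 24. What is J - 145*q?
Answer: -3870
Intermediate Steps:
J = -390 (J = (-42 + 32)*(36 + 3) = -10*39 = -390)
J - 145*q = -390 - 145*24 = -390 - 3480 = -3870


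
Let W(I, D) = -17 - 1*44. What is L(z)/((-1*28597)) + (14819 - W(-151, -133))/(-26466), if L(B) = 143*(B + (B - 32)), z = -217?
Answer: 223019658/126141367 ≈ 1.7680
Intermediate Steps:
W(I, D) = -61 (W(I, D) = -17 - 44 = -61)
L(B) = -4576 + 286*B (L(B) = 143*(B + (-32 + B)) = 143*(-32 + 2*B) = -4576 + 286*B)
L(z)/((-1*28597)) + (14819 - W(-151, -133))/(-26466) = (-4576 + 286*(-217))/((-1*28597)) + (14819 - 1*(-61))/(-26466) = (-4576 - 62062)/(-28597) + (14819 + 61)*(-1/26466) = -66638*(-1/28597) + 14880*(-1/26466) = 66638/28597 - 2480/4411 = 223019658/126141367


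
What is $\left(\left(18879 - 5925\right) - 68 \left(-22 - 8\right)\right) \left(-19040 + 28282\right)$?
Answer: $138574548$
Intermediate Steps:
$\left(\left(18879 - 5925\right) - 68 \left(-22 - 8\right)\right) \left(-19040 + 28282\right) = \left(\left(18879 - 5925\right) - -2040\right) 9242 = \left(12954 + 2040\right) 9242 = 14994 \cdot 9242 = 138574548$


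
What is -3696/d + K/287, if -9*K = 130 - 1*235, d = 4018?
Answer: -757/861 ≈ -0.87921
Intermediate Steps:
K = 35/3 (K = -(130 - 1*235)/9 = -(130 - 235)/9 = -⅑*(-105) = 35/3 ≈ 11.667)
-3696/d + K/287 = -3696/4018 + (35/3)/287 = -3696*1/4018 + (35/3)*(1/287) = -264/287 + 5/123 = -757/861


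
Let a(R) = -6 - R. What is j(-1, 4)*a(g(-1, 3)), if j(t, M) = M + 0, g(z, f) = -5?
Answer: -4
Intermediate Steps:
j(t, M) = M
j(-1, 4)*a(g(-1, 3)) = 4*(-6 - 1*(-5)) = 4*(-6 + 5) = 4*(-1) = -4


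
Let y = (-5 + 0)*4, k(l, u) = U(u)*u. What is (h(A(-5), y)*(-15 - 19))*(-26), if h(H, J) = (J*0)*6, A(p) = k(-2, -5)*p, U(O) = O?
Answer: 0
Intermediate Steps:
k(l, u) = u**2 (k(l, u) = u*u = u**2)
A(p) = 25*p (A(p) = (-5)**2*p = 25*p)
y = -20 (y = -5*4 = -20)
h(H, J) = 0 (h(H, J) = 0*6 = 0)
(h(A(-5), y)*(-15 - 19))*(-26) = (0*(-15 - 19))*(-26) = (0*(-34))*(-26) = 0*(-26) = 0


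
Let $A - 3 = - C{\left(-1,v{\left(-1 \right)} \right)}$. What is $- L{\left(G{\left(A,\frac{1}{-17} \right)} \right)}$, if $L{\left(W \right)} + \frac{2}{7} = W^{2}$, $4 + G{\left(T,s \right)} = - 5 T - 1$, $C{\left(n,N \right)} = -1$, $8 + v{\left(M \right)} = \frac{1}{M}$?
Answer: $- \frac{4373}{7} \approx -624.71$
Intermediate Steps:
$v{\left(M \right)} = -8 + \frac{1}{M}$
$A = 4$ ($A = 3 - -1 = 3 + 1 = 4$)
$G{\left(T,s \right)} = -5 - 5 T$ ($G{\left(T,s \right)} = -4 - \left(1 + 5 T\right) = -5 - 5 T$)
$L{\left(W \right)} = - \frac{2}{7} + W^{2}$
$- L{\left(G{\left(A,\frac{1}{-17} \right)} \right)} = - (- \frac{2}{7} + \left(-5 - 20\right)^{2}) = - (- \frac{2}{7} + \left(-25\right)^{2}) = - (- \frac{2}{7} + 625) = \left(-1\right) \frac{4373}{7} = - \frac{4373}{7}$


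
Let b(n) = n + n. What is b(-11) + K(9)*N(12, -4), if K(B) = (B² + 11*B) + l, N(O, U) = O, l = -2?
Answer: 2114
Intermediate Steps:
b(n) = 2*n
K(B) = -2 + B² + 11*B (K(B) = (B² + 11*B) - 2 = -2 + B² + 11*B)
b(-11) + K(9)*N(12, -4) = 2*(-11) + (-2 + 9² + 11*9)*12 = -22 + (-2 + 81 + 99)*12 = -22 + 178*12 = -22 + 2136 = 2114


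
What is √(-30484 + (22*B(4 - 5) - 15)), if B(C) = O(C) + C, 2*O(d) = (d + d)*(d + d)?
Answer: I*√30477 ≈ 174.58*I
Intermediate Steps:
O(d) = 2*d² (O(d) = ((d + d)*(d + d))/2 = ((2*d)*(2*d))/2 = (4*d²)/2 = 2*d²)
B(C) = C + 2*C² (B(C) = 2*C² + C = C + 2*C²)
√(-30484 + (22*B(4 - 5) - 15)) = √(-30484 + (22*((4 - 5)*(1 + 2*(4 - 5))) - 15)) = √(-30484 + (22*(-(1 + 2*(-1))) - 15)) = √(-30484 + (22*(-(1 - 2)) - 15)) = √(-30484 + (22*(-1*(-1)) - 15)) = √(-30484 + (22*1 - 15)) = √(-30484 + (22 - 15)) = √(-30484 + 7) = √(-30477) = I*√30477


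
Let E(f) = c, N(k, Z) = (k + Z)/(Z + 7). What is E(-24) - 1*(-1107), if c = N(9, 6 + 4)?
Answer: 18838/17 ≈ 1108.1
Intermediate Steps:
N(k, Z) = (Z + k)/(7 + Z)
c = 19/17 (c = ((6 + 4) + 9)/(7 + (6 + 4)) = (10 + 9)/(7 + 10) = 19/17 ≈ 1.1176)
E(f) = 19/17
E(-24) - 1*(-1107) = 19/17 - 1*(-1107) = 19/17 + 1107 = 18838/17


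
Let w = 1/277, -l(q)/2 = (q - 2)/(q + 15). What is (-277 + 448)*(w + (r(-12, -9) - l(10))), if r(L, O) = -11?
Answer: -12263778/6925 ≈ -1770.9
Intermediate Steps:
l(q) = -2*(-2 + q)/(15 + q) (l(q) = -2*(q - 2)/(q + 15) = -2*(-2 + q)/(15 + q))
w = 1/277 ≈ 0.0036101
(-277 + 448)*(w + (r(-12, -9) - l(10))) = (-277 + 448)*(1/277 + (-11 - 2*(2 - 1*10)/(15 + 10))) = 171*(1/277 + (-11 - 2*(2 - 10)/25)) = 171*(1/277 + (-11 - 2*(-8)/25)) = 171*(1/277 + (-11 - 1*(-16/25))) = 171*(1/277 + (-11 + 16/25)) = 171*(1/277 - 259/25) = 171*(-71718/6925) = -12263778/6925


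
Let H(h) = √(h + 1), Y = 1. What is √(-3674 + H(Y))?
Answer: √(-3674 + √2) ≈ 60.602*I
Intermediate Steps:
H(h) = √(1 + h)
√(-3674 + H(Y)) = √(-3674 + √(1 + 1)) = √(-3674 + √2)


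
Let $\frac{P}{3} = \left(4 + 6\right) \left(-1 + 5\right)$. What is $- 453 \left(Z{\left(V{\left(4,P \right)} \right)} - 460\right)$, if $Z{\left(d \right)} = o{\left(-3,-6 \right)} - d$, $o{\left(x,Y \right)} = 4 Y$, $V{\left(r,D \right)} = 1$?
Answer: $219705$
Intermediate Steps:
$P = 120$ ($P = 3 \left(4 + 6\right) \left(-1 + 5\right) = 3 \cdot 10 \cdot 4 = 3 \cdot 40 = 120$)
$Z{\left(d \right)} = -24 - d$ ($Z{\left(d \right)} = 4 \left(-6\right) - d = -24 - d$)
$- 453 \left(Z{\left(V{\left(4,P \right)} \right)} - 460\right) = - 453 \left(\left(-24 - 1\right) - 460\right) = - 453 \left(-25 - 460\right) = \left(-453\right) \left(-485\right) = 219705$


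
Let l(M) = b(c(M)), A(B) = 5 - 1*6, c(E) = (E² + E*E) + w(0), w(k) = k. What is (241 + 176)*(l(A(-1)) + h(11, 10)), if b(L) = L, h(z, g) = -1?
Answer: 417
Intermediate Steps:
c(E) = 2*E² (c(E) = (E² + E*E) + 0 = (E² + E²) + 0 = 2*E² + 0 = 2*E²)
A(B) = -1 (A(B) = 5 - 6 = -1)
l(M) = 2*M²
(241 + 176)*(l(A(-1)) + h(11, 10)) = (241 + 176)*(2*(-1)² - 1) = 417*(2*1 - 1) = 417*(2 - 1) = 417*1 = 417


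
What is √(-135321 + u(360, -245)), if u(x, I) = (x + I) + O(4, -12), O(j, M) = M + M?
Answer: I*√135230 ≈ 367.74*I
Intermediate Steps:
O(j, M) = 2*M
u(x, I) = -24 + I + x (u(x, I) = (x + I) + 2*(-12) = (I + x) - 24 = -24 + I + x)
√(-135321 + u(360, -245)) = √(-135321 + (-24 - 245 + 360)) = √(-135321 + 91) = √(-135230) = I*√135230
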